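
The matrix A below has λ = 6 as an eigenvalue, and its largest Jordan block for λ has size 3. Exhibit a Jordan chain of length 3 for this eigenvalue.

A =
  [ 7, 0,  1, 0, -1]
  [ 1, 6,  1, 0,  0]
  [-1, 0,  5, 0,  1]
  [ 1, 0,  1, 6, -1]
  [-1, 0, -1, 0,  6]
A Jordan chain for λ = 6 of length 3:
v_1 = (1, 0, -1, 1, 0)ᵀ
v_2 = (1, 1, -1, 1, -1)ᵀ
v_3 = (1, 0, 0, 0, 0)ᵀ

Let N = A − (6)·I. We want v_3 with N^3 v_3 = 0 but N^2 v_3 ≠ 0; then v_{j-1} := N · v_j for j = 3, …, 2.

Pick v_3 = (1, 0, 0, 0, 0)ᵀ.
Then v_2 = N · v_3 = (1, 1, -1, 1, -1)ᵀ.
Then v_1 = N · v_2 = (1, 0, -1, 1, 0)ᵀ.

Sanity check: (A − (6)·I) v_1 = (0, 0, 0, 0, 0)ᵀ = 0. ✓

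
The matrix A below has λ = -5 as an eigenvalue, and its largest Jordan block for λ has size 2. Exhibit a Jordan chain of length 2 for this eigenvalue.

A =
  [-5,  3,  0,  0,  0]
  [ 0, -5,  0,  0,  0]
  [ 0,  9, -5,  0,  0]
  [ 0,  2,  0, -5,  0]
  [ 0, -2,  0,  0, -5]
A Jordan chain for λ = -5 of length 2:
v_1 = (3, 0, 9, 2, -2)ᵀ
v_2 = (0, 1, 0, 0, 0)ᵀ

Let N = A − (-5)·I. We want v_2 with N^2 v_2 = 0 but N^1 v_2 ≠ 0; then v_{j-1} := N · v_j for j = 2, …, 2.

Pick v_2 = (0, 1, 0, 0, 0)ᵀ.
Then v_1 = N · v_2 = (3, 0, 9, 2, -2)ᵀ.

Sanity check: (A − (-5)·I) v_1 = (0, 0, 0, 0, 0)ᵀ = 0. ✓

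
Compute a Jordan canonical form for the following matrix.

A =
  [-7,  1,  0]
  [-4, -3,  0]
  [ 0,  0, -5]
J_2(-5) ⊕ J_1(-5)

The characteristic polynomial is
  det(x·I − A) = x^3 + 15*x^2 + 75*x + 125 = (x + 5)^3

Eigenvalues and multiplicities (the geometric multiplicity of λ is n − rank(A − λI), which equals the number of Jordan blocks for λ):
  λ = -5: algebraic multiplicity = 3, geometric multiplicity = 2

Determining the block sizes for each eigenvalue:
  λ = -5: 2 blocks summing to 3 forces exactly one block of size 2 and the rest size 1 → block sizes [2, 1]

Assembling the blocks gives a Jordan form
J =
  [-5,  1,  0]
  [ 0, -5,  0]
  [ 0,  0, -5]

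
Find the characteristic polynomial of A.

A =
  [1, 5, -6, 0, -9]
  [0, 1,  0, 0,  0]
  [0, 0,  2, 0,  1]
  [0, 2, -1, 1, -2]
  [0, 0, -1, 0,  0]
x^5 - 5*x^4 + 10*x^3 - 10*x^2 + 5*x - 1

Expanding det(x·I − A) (e.g. by cofactor expansion or by noting that A is similar to its Jordan form J, which has the same characteristic polynomial as A) gives
  χ_A(x) = x^5 - 5*x^4 + 10*x^3 - 10*x^2 + 5*x - 1
which factors as (x - 1)^5. The eigenvalues (with algebraic multiplicities) are λ = 1 with multiplicity 5.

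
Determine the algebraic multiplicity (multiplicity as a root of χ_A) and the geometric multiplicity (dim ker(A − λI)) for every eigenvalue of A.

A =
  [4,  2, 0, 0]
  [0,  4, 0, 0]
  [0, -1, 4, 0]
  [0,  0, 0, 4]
λ = 4: alg = 4, geom = 3

Step 1 — factor the characteristic polynomial to read off the algebraic multiplicities:
  χ_A(x) = (x - 4)^4

Step 2 — compute geometric multiplicities via the rank-nullity identity g(λ) = n − rank(A − λI):
  rank(A − (4)·I) = 1, so dim ker(A − (4)·I) = n − 1 = 3

Summary:
  λ = 4: algebraic multiplicity = 4, geometric multiplicity = 3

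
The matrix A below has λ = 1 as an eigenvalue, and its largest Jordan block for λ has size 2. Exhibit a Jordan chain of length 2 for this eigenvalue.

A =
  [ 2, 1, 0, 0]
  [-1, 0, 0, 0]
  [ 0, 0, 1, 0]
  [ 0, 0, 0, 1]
A Jordan chain for λ = 1 of length 2:
v_1 = (1, -1, 0, 0)ᵀ
v_2 = (1, 0, 0, 0)ᵀ

Let N = A − (1)·I. We want v_2 with N^2 v_2 = 0 but N^1 v_2 ≠ 0; then v_{j-1} := N · v_j for j = 2, …, 2.

Pick v_2 = (1, 0, 0, 0)ᵀ.
Then v_1 = N · v_2 = (1, -1, 0, 0)ᵀ.

Sanity check: (A − (1)·I) v_1 = (0, 0, 0, 0)ᵀ = 0. ✓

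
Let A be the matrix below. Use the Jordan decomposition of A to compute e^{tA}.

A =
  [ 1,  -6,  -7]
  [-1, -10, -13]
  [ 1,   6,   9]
e^{tA} =
  [-t*exp(2*t) + exp(2*t), -exp(2*t) + exp(-4*t), -t*exp(2*t) - exp(2*t) + exp(-4*t)]
  [-t*exp(2*t), -exp(2*t) + 2*exp(-4*t), -t*exp(2*t) - 2*exp(2*t) + 2*exp(-4*t)]
  [t*exp(2*t), exp(2*t) - exp(-4*t), t*exp(2*t) + 2*exp(2*t) - exp(-4*t)]

Strategy: write A = P · J · P⁻¹ where J is a Jordan canonical form, so e^{tA} = P · e^{tJ} · P⁻¹, and e^{tJ} can be computed block-by-block.

A has Jordan form
J =
  [-4, 0, 0]
  [ 0, 2, 1]
  [ 0, 0, 2]
(up to reordering of blocks).

Per-block formulas:
  For a 2×2 Jordan block J_2(2): exp(t · J_2(2)) = e^(2t)·(I + t·N), where N is the 2×2 nilpotent shift.
  For a 1×1 block at λ = -4: exp(t · [-4]) = [e^(-4t)].

After assembling e^{tJ} and conjugating by P, we get:

e^{tA} =
  [-t*exp(2*t) + exp(2*t), -exp(2*t) + exp(-4*t), -t*exp(2*t) - exp(2*t) + exp(-4*t)]
  [-t*exp(2*t), -exp(2*t) + 2*exp(-4*t), -t*exp(2*t) - 2*exp(2*t) + 2*exp(-4*t)]
  [t*exp(2*t), exp(2*t) - exp(-4*t), t*exp(2*t) + 2*exp(2*t) - exp(-4*t)]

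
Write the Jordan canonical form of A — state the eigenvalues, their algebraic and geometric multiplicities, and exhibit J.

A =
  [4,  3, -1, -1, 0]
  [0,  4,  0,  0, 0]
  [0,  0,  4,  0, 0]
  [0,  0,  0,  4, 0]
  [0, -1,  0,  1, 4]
J_2(4) ⊕ J_2(4) ⊕ J_1(4)

The characteristic polynomial is
  det(x·I − A) = x^5 - 20*x^4 + 160*x^3 - 640*x^2 + 1280*x - 1024 = (x - 4)^5

Eigenvalues and multiplicities (the geometric multiplicity of λ is n − rank(A − λI), which equals the number of Jordan blocks for λ):
  λ = 4: algebraic multiplicity = 5, geometric multiplicity = 3

Determining the block sizes for each eigenvalue:
  λ = 4: with am = 5 and gm = 3, the partition is not yet determined (e.g. several partitions of 5 into 3 parts exist). Let N = A − (4)·I. Computing rank(N^1) = 2, rank(N^2) = 0; the number of blocks of size ≥ j is rank(N^{j−1}) − rank(N^j), giving [3, 2]. So we have 2 block(s) of size 2, 1 block(s) of size 1 → block sizes [2, 2, 1]

Assembling the blocks gives a Jordan form
J =
  [4, 1, 0, 0, 0]
  [0, 4, 0, 0, 0]
  [0, 0, 4, 1, 0]
  [0, 0, 0, 4, 0]
  [0, 0, 0, 0, 4]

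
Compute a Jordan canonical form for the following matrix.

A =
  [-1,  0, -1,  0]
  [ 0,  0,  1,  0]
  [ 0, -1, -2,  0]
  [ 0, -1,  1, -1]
J_3(-1) ⊕ J_1(-1)

The characteristic polynomial is
  det(x·I − A) = x^4 + 4*x^3 + 6*x^2 + 4*x + 1 = (x + 1)^4

Eigenvalues and multiplicities (the geometric multiplicity of λ is n − rank(A − λI), which equals the number of Jordan blocks for λ):
  λ = -1: algebraic multiplicity = 4, geometric multiplicity = 2

Determining the block sizes for each eigenvalue:
  λ = -1: with am = 4 and gm = 2, the partition is not yet determined (e.g. several partitions of 4 into 2 parts exist). Let N = A − (-1)·I. Computing rank(N^1) = 2, rank(N^2) = 1, rank(N^3) = 0; the number of blocks of size ≥ j is rank(N^{j−1}) − rank(N^j), giving [2, 1, 1]. So we have 1 block(s) of size 3, 1 block(s) of size 1 → block sizes [3, 1]

Assembling the blocks gives a Jordan form
J =
  [-1,  1,  0,  0]
  [ 0, -1,  1,  0]
  [ 0,  0, -1,  0]
  [ 0,  0,  0, -1]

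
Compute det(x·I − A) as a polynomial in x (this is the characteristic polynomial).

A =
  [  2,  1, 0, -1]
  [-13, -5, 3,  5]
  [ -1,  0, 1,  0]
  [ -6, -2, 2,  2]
x^4

Expanding det(x·I − A) (e.g. by cofactor expansion or by noting that A is similar to its Jordan form J, which has the same characteristic polynomial as A) gives
  χ_A(x) = x^4
which factors as x^4. The eigenvalues (with algebraic multiplicities) are λ = 0 with multiplicity 4.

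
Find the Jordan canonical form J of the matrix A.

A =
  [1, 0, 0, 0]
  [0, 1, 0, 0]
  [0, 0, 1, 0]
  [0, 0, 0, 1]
J_1(1) ⊕ J_1(1) ⊕ J_1(1) ⊕ J_1(1)

The characteristic polynomial is
  det(x·I − A) = x^4 - 4*x^3 + 6*x^2 - 4*x + 1 = (x - 1)^4

Eigenvalues and multiplicities (the geometric multiplicity of λ is n − rank(A − λI), which equals the number of Jordan blocks for λ):
  λ = 1: algebraic multiplicity = 4, geometric multiplicity = 4

Determining the block sizes for each eigenvalue:
  λ = 1: gm = am = 4, so every block has size 1 → block sizes [1, 1, 1, 1]

Assembling the blocks gives a Jordan form
J =
  [1, 0, 0, 0]
  [0, 1, 0, 0]
  [0, 0, 1, 0]
  [0, 0, 0, 1]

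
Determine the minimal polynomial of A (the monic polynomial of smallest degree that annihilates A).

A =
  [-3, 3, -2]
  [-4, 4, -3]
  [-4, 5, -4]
x^3 + 3*x^2 + 3*x + 1

The characteristic polynomial is χ_A(x) = (x + 1)^3, so the eigenvalues are known. The minimal polynomial is
  m_A(x) = Π_λ (x − λ)^{k_λ}
where k_λ is the size of the *largest* Jordan block for λ (equivalently, the smallest k with (A − λI)^k v = 0 for every generalised eigenvector v of λ).

  λ = -1: largest Jordan block has size 3, contributing (x + 1)^3

So m_A(x) = (x + 1)^3 = x^3 + 3*x^2 + 3*x + 1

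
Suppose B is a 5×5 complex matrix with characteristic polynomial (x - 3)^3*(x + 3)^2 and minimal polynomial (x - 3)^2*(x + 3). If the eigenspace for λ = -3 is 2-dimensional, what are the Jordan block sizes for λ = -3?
Block sizes for λ = -3: [1, 1]

Step 1 — from the characteristic polynomial, algebraic multiplicity of λ = -3 is 2. From dim ker(B − (-3)·I) = 2, there are exactly 2 Jordan blocks for λ = -3.
Step 2 — from the minimal polynomial, the factor (x + 3) tells us the largest block for λ = -3 has size 1.
Step 3 — with total size 2, 2 blocks, and largest block 1, the block sizes (in nonincreasing order) are [1, 1].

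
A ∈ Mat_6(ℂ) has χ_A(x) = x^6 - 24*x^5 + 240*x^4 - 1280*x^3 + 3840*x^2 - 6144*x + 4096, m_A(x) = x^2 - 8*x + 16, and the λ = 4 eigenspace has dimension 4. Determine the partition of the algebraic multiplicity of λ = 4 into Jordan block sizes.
Block sizes for λ = 4: [2, 2, 1, 1]

Step 1 — from the characteristic polynomial, algebraic multiplicity of λ = 4 is 6. From dim ker(A − (4)·I) = 4, there are exactly 4 Jordan blocks for λ = 4.
Step 2 — from the minimal polynomial, the factor (x − 4)^2 tells us the largest block for λ = 4 has size 2.
Step 3 — with total size 6, 4 blocks, and largest block 2, the block sizes (in nonincreasing order) are [2, 2, 1, 1].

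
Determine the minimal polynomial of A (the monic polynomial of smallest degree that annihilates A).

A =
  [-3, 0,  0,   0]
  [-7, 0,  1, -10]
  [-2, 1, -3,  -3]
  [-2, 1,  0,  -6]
x^3 + 9*x^2 + 27*x + 27

The characteristic polynomial is χ_A(x) = (x + 3)^4, so the eigenvalues are known. The minimal polynomial is
  m_A(x) = Π_λ (x − λ)^{k_λ}
where k_λ is the size of the *largest* Jordan block for λ (equivalently, the smallest k with (A − λI)^k v = 0 for every generalised eigenvector v of λ).

  λ = -3: largest Jordan block has size 3, contributing (x + 3)^3

So m_A(x) = (x + 3)^3 = x^3 + 9*x^2 + 27*x + 27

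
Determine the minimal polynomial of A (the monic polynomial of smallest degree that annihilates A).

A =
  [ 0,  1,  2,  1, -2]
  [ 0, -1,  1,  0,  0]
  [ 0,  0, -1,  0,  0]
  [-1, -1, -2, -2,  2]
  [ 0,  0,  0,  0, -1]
x^3 + 3*x^2 + 3*x + 1

The characteristic polynomial is χ_A(x) = (x + 1)^5, so the eigenvalues are known. The minimal polynomial is
  m_A(x) = Π_λ (x − λ)^{k_λ}
where k_λ is the size of the *largest* Jordan block for λ (equivalently, the smallest k with (A − λI)^k v = 0 for every generalised eigenvector v of λ).

  λ = -1: largest Jordan block has size 3, contributing (x + 1)^3

So m_A(x) = (x + 1)^3 = x^3 + 3*x^2 + 3*x + 1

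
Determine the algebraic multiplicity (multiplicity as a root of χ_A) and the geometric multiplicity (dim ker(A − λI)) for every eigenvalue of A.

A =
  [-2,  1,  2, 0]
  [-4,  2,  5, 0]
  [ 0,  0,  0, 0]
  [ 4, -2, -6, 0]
λ = 0: alg = 4, geom = 2

Step 1 — factor the characteristic polynomial to read off the algebraic multiplicities:
  χ_A(x) = x^4

Step 2 — compute geometric multiplicities via the rank-nullity identity g(λ) = n − rank(A − λI):
  rank(A − (0)·I) = 2, so dim ker(A − (0)·I) = n − 2 = 2

Summary:
  λ = 0: algebraic multiplicity = 4, geometric multiplicity = 2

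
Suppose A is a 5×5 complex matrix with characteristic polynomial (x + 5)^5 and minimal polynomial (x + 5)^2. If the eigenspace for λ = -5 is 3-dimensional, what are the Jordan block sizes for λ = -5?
Block sizes for λ = -5: [2, 2, 1]

Step 1 — from the characteristic polynomial, algebraic multiplicity of λ = -5 is 5. From dim ker(A − (-5)·I) = 3, there are exactly 3 Jordan blocks for λ = -5.
Step 2 — from the minimal polynomial, the factor (x + 5)^2 tells us the largest block for λ = -5 has size 2.
Step 3 — with total size 5, 3 blocks, and largest block 2, the block sizes (in nonincreasing order) are [2, 2, 1].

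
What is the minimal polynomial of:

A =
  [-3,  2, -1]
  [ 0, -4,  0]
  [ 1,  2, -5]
x^2 + 8*x + 16

The characteristic polynomial is χ_A(x) = (x + 4)^3, so the eigenvalues are known. The minimal polynomial is
  m_A(x) = Π_λ (x − λ)^{k_λ}
where k_λ is the size of the *largest* Jordan block for λ (equivalently, the smallest k with (A − λI)^k v = 0 for every generalised eigenvector v of λ).

  λ = -4: largest Jordan block has size 2, contributing (x + 4)^2

So m_A(x) = (x + 4)^2 = x^2 + 8*x + 16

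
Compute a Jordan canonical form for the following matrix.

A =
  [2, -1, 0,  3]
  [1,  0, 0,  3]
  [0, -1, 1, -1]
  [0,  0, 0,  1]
J_3(1) ⊕ J_1(1)

The characteristic polynomial is
  det(x·I − A) = x^4 - 4*x^3 + 6*x^2 - 4*x + 1 = (x - 1)^4

Eigenvalues and multiplicities (the geometric multiplicity of λ is n − rank(A − λI), which equals the number of Jordan blocks for λ):
  λ = 1: algebraic multiplicity = 4, geometric multiplicity = 2

Determining the block sizes for each eigenvalue:
  λ = 1: with am = 4 and gm = 2, the partition is not yet determined (e.g. several partitions of 4 into 2 parts exist). Let N = A − (1)·I. Computing rank(N^1) = 2, rank(N^2) = 1, rank(N^3) = 0; the number of blocks of size ≥ j is rank(N^{j−1}) − rank(N^j), giving [2, 1, 1]. So we have 1 block(s) of size 3, 1 block(s) of size 1 → block sizes [3, 1]

Assembling the blocks gives a Jordan form
J =
  [1, 1, 0, 0]
  [0, 1, 1, 0]
  [0, 0, 1, 0]
  [0, 0, 0, 1]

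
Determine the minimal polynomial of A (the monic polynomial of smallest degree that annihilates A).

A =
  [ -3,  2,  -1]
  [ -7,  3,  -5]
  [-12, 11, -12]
x^3 + 12*x^2 + 48*x + 64

The characteristic polynomial is χ_A(x) = (x + 4)^3, so the eigenvalues are known. The minimal polynomial is
  m_A(x) = Π_λ (x − λ)^{k_λ}
where k_λ is the size of the *largest* Jordan block for λ (equivalently, the smallest k with (A − λI)^k v = 0 for every generalised eigenvector v of λ).

  λ = -4: largest Jordan block has size 3, contributing (x + 4)^3

So m_A(x) = (x + 4)^3 = x^3 + 12*x^2 + 48*x + 64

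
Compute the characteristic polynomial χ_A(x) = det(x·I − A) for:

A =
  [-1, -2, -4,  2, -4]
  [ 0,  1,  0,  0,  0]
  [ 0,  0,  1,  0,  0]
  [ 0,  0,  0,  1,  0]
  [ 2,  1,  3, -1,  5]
x^5 - 7*x^4 + 18*x^3 - 22*x^2 + 13*x - 3

Expanding det(x·I − A) (e.g. by cofactor expansion or by noting that A is similar to its Jordan form J, which has the same characteristic polynomial as A) gives
  χ_A(x) = x^5 - 7*x^4 + 18*x^3 - 22*x^2 + 13*x - 3
which factors as (x - 3)*(x - 1)^4. The eigenvalues (with algebraic multiplicities) are λ = 1 with multiplicity 4, λ = 3 with multiplicity 1.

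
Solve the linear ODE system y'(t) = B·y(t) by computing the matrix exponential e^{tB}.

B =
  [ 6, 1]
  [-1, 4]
e^{tB} =
  [t*exp(5*t) + exp(5*t), t*exp(5*t)]
  [-t*exp(5*t), -t*exp(5*t) + exp(5*t)]

Strategy: write B = P · J · P⁻¹ where J is a Jordan canonical form, so e^{tB} = P · e^{tJ} · P⁻¹, and e^{tJ} can be computed block-by-block.

B has Jordan form
J =
  [5, 1]
  [0, 5]
(up to reordering of blocks).

Per-block formulas:
  For a 2×2 Jordan block J_2(5): exp(t · J_2(5)) = e^(5t)·(I + t·N), where N is the 2×2 nilpotent shift.

After assembling e^{tJ} and conjugating by P, we get:

e^{tB} =
  [t*exp(5*t) + exp(5*t), t*exp(5*t)]
  [-t*exp(5*t), -t*exp(5*t) + exp(5*t)]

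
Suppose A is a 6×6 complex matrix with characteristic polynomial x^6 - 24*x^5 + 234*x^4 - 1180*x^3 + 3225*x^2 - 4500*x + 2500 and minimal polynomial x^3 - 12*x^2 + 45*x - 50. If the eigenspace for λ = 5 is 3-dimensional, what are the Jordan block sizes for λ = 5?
Block sizes for λ = 5: [2, 1, 1]

Step 1 — from the characteristic polynomial, algebraic multiplicity of λ = 5 is 4. From dim ker(A − (5)·I) = 3, there are exactly 3 Jordan blocks for λ = 5.
Step 2 — from the minimal polynomial, the factor (x − 5)^2 tells us the largest block for λ = 5 has size 2.
Step 3 — with total size 4, 3 blocks, and largest block 2, the block sizes (in nonincreasing order) are [2, 1, 1].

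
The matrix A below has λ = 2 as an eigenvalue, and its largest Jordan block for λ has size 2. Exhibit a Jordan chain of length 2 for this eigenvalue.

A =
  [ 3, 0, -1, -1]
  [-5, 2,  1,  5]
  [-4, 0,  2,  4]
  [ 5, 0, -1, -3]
A Jordan chain for λ = 2 of length 2:
v_1 = (-1, 1, 0, -1)ᵀ
v_2 = (0, 0, 1, 0)ᵀ

Let N = A − (2)·I. We want v_2 with N^2 v_2 = 0 but N^1 v_2 ≠ 0; then v_{j-1} := N · v_j for j = 2, …, 2.

Pick v_2 = (0, 0, 1, 0)ᵀ.
Then v_1 = N · v_2 = (-1, 1, 0, -1)ᵀ.

Sanity check: (A − (2)·I) v_1 = (0, 0, 0, 0)ᵀ = 0. ✓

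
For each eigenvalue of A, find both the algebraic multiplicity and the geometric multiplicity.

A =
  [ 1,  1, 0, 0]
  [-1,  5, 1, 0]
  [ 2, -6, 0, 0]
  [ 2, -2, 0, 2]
λ = 2: alg = 4, geom = 2

Step 1 — factor the characteristic polynomial to read off the algebraic multiplicities:
  χ_A(x) = (x - 2)^4

Step 2 — compute geometric multiplicities via the rank-nullity identity g(λ) = n − rank(A − λI):
  rank(A − (2)·I) = 2, so dim ker(A − (2)·I) = n − 2 = 2

Summary:
  λ = 2: algebraic multiplicity = 4, geometric multiplicity = 2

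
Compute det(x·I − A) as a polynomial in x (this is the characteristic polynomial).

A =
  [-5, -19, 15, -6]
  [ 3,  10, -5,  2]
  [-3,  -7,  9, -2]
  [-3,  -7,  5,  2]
x^4 - 16*x^3 + 96*x^2 - 256*x + 256

Expanding det(x·I − A) (e.g. by cofactor expansion or by noting that A is similar to its Jordan form J, which has the same characteristic polynomial as A) gives
  χ_A(x) = x^4 - 16*x^3 + 96*x^2 - 256*x + 256
which factors as (x - 4)^4. The eigenvalues (with algebraic multiplicities) are λ = 4 with multiplicity 4.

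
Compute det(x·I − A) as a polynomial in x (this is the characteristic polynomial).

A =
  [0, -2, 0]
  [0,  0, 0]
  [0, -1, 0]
x^3

Expanding det(x·I − A) (e.g. by cofactor expansion or by noting that A is similar to its Jordan form J, which has the same characteristic polynomial as A) gives
  χ_A(x) = x^3
which factors as x^3. The eigenvalues (with algebraic multiplicities) are λ = 0 with multiplicity 3.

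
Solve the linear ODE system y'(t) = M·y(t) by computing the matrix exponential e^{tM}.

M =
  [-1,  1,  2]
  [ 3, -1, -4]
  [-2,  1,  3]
e^{tM} =
  [1 - t, t, 2*t]
  [t + 2*exp(t) - 2, 1 - t, -2*t - 2*exp(t) + 2]
  [-t - exp(t) + 1, t, 2*t + exp(t)]

Strategy: write M = P · J · P⁻¹ where J is a Jordan canonical form, so e^{tM} = P · e^{tJ} · P⁻¹, and e^{tJ} can be computed block-by-block.

M has Jordan form
J =
  [0, 1, 0]
  [0, 0, 0]
  [0, 0, 1]
(up to reordering of blocks).

Per-block formulas:
  For a 1×1 block at λ = 1: exp(t · [1]) = [e^(1t)].
  For a 2×2 Jordan block J_2(0): exp(t · J_2(0)) = e^(0t)·(I + t·N), where N is the 2×2 nilpotent shift.

After assembling e^{tJ} and conjugating by P, we get:

e^{tM} =
  [1 - t, t, 2*t]
  [t + 2*exp(t) - 2, 1 - t, -2*t - 2*exp(t) + 2]
  [-t - exp(t) + 1, t, 2*t + exp(t)]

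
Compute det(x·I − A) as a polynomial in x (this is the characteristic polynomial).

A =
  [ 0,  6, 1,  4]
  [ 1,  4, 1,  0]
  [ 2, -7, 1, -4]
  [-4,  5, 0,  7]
x^4 - 12*x^3 + 54*x^2 - 108*x + 81

Expanding det(x·I − A) (e.g. by cofactor expansion or by noting that A is similar to its Jordan form J, which has the same characteristic polynomial as A) gives
  χ_A(x) = x^4 - 12*x^3 + 54*x^2 - 108*x + 81
which factors as (x - 3)^4. The eigenvalues (with algebraic multiplicities) are λ = 3 with multiplicity 4.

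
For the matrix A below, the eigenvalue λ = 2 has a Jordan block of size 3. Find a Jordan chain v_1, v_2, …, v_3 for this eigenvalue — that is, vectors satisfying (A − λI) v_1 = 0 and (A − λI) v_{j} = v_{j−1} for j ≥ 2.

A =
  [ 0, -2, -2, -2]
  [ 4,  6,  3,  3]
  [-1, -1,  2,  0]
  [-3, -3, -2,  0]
A Jordan chain for λ = 2 of length 3:
v_1 = (4, -4, -2, 2)ᵀ
v_2 = (-2, 4, -1, -3)ᵀ
v_3 = (1, 0, 0, 0)ᵀ

Let N = A − (2)·I. We want v_3 with N^3 v_3 = 0 but N^2 v_3 ≠ 0; then v_{j-1} := N · v_j for j = 3, …, 2.

Pick v_3 = (1, 0, 0, 0)ᵀ.
Then v_2 = N · v_3 = (-2, 4, -1, -3)ᵀ.
Then v_1 = N · v_2 = (4, -4, -2, 2)ᵀ.

Sanity check: (A − (2)·I) v_1 = (0, 0, 0, 0)ᵀ = 0. ✓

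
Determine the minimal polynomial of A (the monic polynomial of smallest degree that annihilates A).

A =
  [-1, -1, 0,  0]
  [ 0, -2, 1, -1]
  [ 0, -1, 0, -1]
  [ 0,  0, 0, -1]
x^3 + 3*x^2 + 3*x + 1

The characteristic polynomial is χ_A(x) = (x + 1)^4, so the eigenvalues are known. The minimal polynomial is
  m_A(x) = Π_λ (x − λ)^{k_λ}
where k_λ is the size of the *largest* Jordan block for λ (equivalently, the smallest k with (A − λI)^k v = 0 for every generalised eigenvector v of λ).

  λ = -1: largest Jordan block has size 3, contributing (x + 1)^3

So m_A(x) = (x + 1)^3 = x^3 + 3*x^2 + 3*x + 1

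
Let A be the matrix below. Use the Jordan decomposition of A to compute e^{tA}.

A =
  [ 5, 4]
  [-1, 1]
e^{tA} =
  [2*t*exp(3*t) + exp(3*t), 4*t*exp(3*t)]
  [-t*exp(3*t), -2*t*exp(3*t) + exp(3*t)]

Strategy: write A = P · J · P⁻¹ where J is a Jordan canonical form, so e^{tA} = P · e^{tJ} · P⁻¹, and e^{tJ} can be computed block-by-block.

A has Jordan form
J =
  [3, 1]
  [0, 3]
(up to reordering of blocks).

Per-block formulas:
  For a 2×2 Jordan block J_2(3): exp(t · J_2(3)) = e^(3t)·(I + t·N), where N is the 2×2 nilpotent shift.

After assembling e^{tJ} and conjugating by P, we get:

e^{tA} =
  [2*t*exp(3*t) + exp(3*t), 4*t*exp(3*t)]
  [-t*exp(3*t), -2*t*exp(3*t) + exp(3*t)]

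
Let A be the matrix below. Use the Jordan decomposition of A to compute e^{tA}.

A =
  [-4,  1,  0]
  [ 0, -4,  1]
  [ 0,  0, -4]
e^{tA} =
  [exp(-4*t), t*exp(-4*t), t^2*exp(-4*t)/2]
  [0, exp(-4*t), t*exp(-4*t)]
  [0, 0, exp(-4*t)]

Strategy: write A = P · J · P⁻¹ where J is a Jordan canonical form, so e^{tA} = P · e^{tJ} · P⁻¹, and e^{tJ} can be computed block-by-block.

A has Jordan form
J =
  [-4,  1,  0]
  [ 0, -4,  1]
  [ 0,  0, -4]
(up to reordering of blocks).

Per-block formulas:
  For a 3×3 Jordan block J_3(-4): exp(t · J_3(-4)) = e^(-4t)·(I + t·N + (t^2/2)·N^2), where N is the 3×3 nilpotent shift.

After assembling e^{tJ} and conjugating by P, we get:

e^{tA} =
  [exp(-4*t), t*exp(-4*t), t^2*exp(-4*t)/2]
  [0, exp(-4*t), t*exp(-4*t)]
  [0, 0, exp(-4*t)]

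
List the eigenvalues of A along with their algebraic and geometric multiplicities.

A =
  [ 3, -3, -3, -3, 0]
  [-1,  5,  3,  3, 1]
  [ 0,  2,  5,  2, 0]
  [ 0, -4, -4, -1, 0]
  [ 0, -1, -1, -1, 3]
λ = 3: alg = 5, geom = 3

Step 1 — factor the characteristic polynomial to read off the algebraic multiplicities:
  χ_A(x) = (x - 3)^5

Step 2 — compute geometric multiplicities via the rank-nullity identity g(λ) = n − rank(A − λI):
  rank(A − (3)·I) = 2, so dim ker(A − (3)·I) = n − 2 = 3

Summary:
  λ = 3: algebraic multiplicity = 5, geometric multiplicity = 3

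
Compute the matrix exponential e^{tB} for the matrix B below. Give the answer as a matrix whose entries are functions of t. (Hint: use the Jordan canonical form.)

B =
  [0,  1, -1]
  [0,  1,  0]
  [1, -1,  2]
e^{tB} =
  [-t*exp(t) + exp(t), t*exp(t), -t*exp(t)]
  [0, exp(t), 0]
  [t*exp(t), -t*exp(t), t*exp(t) + exp(t)]

Strategy: write B = P · J · P⁻¹ where J is a Jordan canonical form, so e^{tB} = P · e^{tJ} · P⁻¹, and e^{tJ} can be computed block-by-block.

B has Jordan form
J =
  [1, 1, 0]
  [0, 1, 0]
  [0, 0, 1]
(up to reordering of blocks).

Per-block formulas:
  For a 2×2 Jordan block J_2(1): exp(t · J_2(1)) = e^(1t)·(I + t·N), where N is the 2×2 nilpotent shift.
  For a 1×1 block at λ = 1: exp(t · [1]) = [e^(1t)].

After assembling e^{tJ} and conjugating by P, we get:

e^{tB} =
  [-t*exp(t) + exp(t), t*exp(t), -t*exp(t)]
  [0, exp(t), 0]
  [t*exp(t), -t*exp(t), t*exp(t) + exp(t)]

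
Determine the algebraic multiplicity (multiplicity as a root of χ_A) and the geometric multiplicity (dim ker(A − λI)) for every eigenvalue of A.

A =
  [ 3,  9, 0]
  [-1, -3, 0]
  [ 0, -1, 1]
λ = 0: alg = 2, geom = 1; λ = 1: alg = 1, geom = 1

Step 1 — factor the characteristic polynomial to read off the algebraic multiplicities:
  χ_A(x) = x^2*(x - 1)

Step 2 — compute geometric multiplicities via the rank-nullity identity g(λ) = n − rank(A − λI):
  rank(A − (0)·I) = 2, so dim ker(A − (0)·I) = n − 2 = 1
  rank(A − (1)·I) = 2, so dim ker(A − (1)·I) = n − 2 = 1

Summary:
  λ = 0: algebraic multiplicity = 2, geometric multiplicity = 1
  λ = 1: algebraic multiplicity = 1, geometric multiplicity = 1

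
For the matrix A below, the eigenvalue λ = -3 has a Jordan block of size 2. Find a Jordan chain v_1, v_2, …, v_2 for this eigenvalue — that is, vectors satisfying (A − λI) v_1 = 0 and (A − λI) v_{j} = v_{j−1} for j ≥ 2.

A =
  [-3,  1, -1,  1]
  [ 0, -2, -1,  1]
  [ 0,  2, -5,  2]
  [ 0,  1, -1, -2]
A Jordan chain for λ = -3 of length 2:
v_1 = (1, 1, 2, 1)ᵀ
v_2 = (0, 1, 0, 0)ᵀ

Let N = A − (-3)·I. We want v_2 with N^2 v_2 = 0 but N^1 v_2 ≠ 0; then v_{j-1} := N · v_j for j = 2, …, 2.

Pick v_2 = (0, 1, 0, 0)ᵀ.
Then v_1 = N · v_2 = (1, 1, 2, 1)ᵀ.

Sanity check: (A − (-3)·I) v_1 = (0, 0, 0, 0)ᵀ = 0. ✓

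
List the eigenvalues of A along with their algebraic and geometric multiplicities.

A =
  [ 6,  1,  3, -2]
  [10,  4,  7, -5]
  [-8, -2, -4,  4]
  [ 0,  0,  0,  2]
λ = 2: alg = 4, geom = 2

Step 1 — factor the characteristic polynomial to read off the algebraic multiplicities:
  χ_A(x) = (x - 2)^4

Step 2 — compute geometric multiplicities via the rank-nullity identity g(λ) = n − rank(A − λI):
  rank(A − (2)·I) = 2, so dim ker(A − (2)·I) = n − 2 = 2

Summary:
  λ = 2: algebraic multiplicity = 4, geometric multiplicity = 2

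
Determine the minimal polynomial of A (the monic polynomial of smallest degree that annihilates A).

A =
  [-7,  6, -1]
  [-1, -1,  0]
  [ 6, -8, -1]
x^3 + 9*x^2 + 27*x + 27

The characteristic polynomial is χ_A(x) = (x + 3)^3, so the eigenvalues are known. The minimal polynomial is
  m_A(x) = Π_λ (x − λ)^{k_λ}
where k_λ is the size of the *largest* Jordan block for λ (equivalently, the smallest k with (A − λI)^k v = 0 for every generalised eigenvector v of λ).

  λ = -3: largest Jordan block has size 3, contributing (x + 3)^3

So m_A(x) = (x + 3)^3 = x^3 + 9*x^2 + 27*x + 27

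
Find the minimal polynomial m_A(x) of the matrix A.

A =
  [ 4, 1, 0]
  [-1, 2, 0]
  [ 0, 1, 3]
x^3 - 9*x^2 + 27*x - 27

The characteristic polynomial is χ_A(x) = (x - 3)^3, so the eigenvalues are known. The minimal polynomial is
  m_A(x) = Π_λ (x − λ)^{k_λ}
where k_λ is the size of the *largest* Jordan block for λ (equivalently, the smallest k with (A − λI)^k v = 0 for every generalised eigenvector v of λ).

  λ = 3: largest Jordan block has size 3, contributing (x − 3)^3

So m_A(x) = (x - 3)^3 = x^3 - 9*x^2 + 27*x - 27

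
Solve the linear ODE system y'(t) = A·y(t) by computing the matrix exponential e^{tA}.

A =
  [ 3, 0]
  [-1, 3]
e^{tA} =
  [exp(3*t), 0]
  [-t*exp(3*t), exp(3*t)]

Strategy: write A = P · J · P⁻¹ where J is a Jordan canonical form, so e^{tA} = P · e^{tJ} · P⁻¹, and e^{tJ} can be computed block-by-block.

A has Jordan form
J =
  [3, 1]
  [0, 3]
(up to reordering of blocks).

Per-block formulas:
  For a 2×2 Jordan block J_2(3): exp(t · J_2(3)) = e^(3t)·(I + t·N), where N is the 2×2 nilpotent shift.

After assembling e^{tJ} and conjugating by P, we get:

e^{tA} =
  [exp(3*t), 0]
  [-t*exp(3*t), exp(3*t)]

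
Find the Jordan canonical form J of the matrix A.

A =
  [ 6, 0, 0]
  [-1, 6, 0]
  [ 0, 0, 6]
J_2(6) ⊕ J_1(6)

The characteristic polynomial is
  det(x·I − A) = x^3 - 18*x^2 + 108*x - 216 = (x - 6)^3

Eigenvalues and multiplicities (the geometric multiplicity of λ is n − rank(A − λI), which equals the number of Jordan blocks for λ):
  λ = 6: algebraic multiplicity = 3, geometric multiplicity = 2

Determining the block sizes for each eigenvalue:
  λ = 6: 2 blocks summing to 3 forces exactly one block of size 2 and the rest size 1 → block sizes [2, 1]

Assembling the blocks gives a Jordan form
J =
  [6, 1, 0]
  [0, 6, 0]
  [0, 0, 6]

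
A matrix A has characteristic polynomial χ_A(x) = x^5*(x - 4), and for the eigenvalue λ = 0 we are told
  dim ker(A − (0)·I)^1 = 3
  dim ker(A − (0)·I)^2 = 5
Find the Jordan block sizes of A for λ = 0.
Block sizes for λ = 0: [2, 2, 1]

From the dimensions of kernels of powers, the number of Jordan blocks of size at least j is d_j − d_{j−1} where d_j = dim ker(N^j) (with d_0 = 0). Computing the differences gives [3, 2].
The number of blocks of size exactly k is (#blocks of size ≥ k) − (#blocks of size ≥ k + 1), so the partition is: 1 block(s) of size 1, 2 block(s) of size 2.
In nonincreasing order the block sizes are [2, 2, 1].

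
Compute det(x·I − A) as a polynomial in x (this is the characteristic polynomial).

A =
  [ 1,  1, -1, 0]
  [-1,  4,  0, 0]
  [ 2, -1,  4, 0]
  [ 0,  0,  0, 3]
x^4 - 12*x^3 + 54*x^2 - 108*x + 81

Expanding det(x·I − A) (e.g. by cofactor expansion or by noting that A is similar to its Jordan form J, which has the same characteristic polynomial as A) gives
  χ_A(x) = x^4 - 12*x^3 + 54*x^2 - 108*x + 81
which factors as (x - 3)^4. The eigenvalues (with algebraic multiplicities) are λ = 3 with multiplicity 4.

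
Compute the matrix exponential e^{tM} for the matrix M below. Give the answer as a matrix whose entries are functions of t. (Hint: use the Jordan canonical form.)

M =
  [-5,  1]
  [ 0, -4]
e^{tM} =
  [exp(-5*t), exp(-4*t) - exp(-5*t)]
  [0, exp(-4*t)]

Strategy: write M = P · J · P⁻¹ where J is a Jordan canonical form, so e^{tM} = P · e^{tJ} · P⁻¹, and e^{tJ} can be computed block-by-block.

M has Jordan form
J =
  [-5,  0]
  [ 0, -4]
(up to reordering of blocks).

Per-block formulas:
  For a 1×1 block at λ = -5: exp(t · [-5]) = [e^(-5t)].
  For a 1×1 block at λ = -4: exp(t · [-4]) = [e^(-4t)].

After assembling e^{tJ} and conjugating by P, we get:

e^{tM} =
  [exp(-5*t), exp(-4*t) - exp(-5*t)]
  [0, exp(-4*t)]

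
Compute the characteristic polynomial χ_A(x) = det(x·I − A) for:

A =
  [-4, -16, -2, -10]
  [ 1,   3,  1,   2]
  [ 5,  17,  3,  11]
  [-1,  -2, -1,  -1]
x^4 - x^3 - 3*x^2 + 5*x - 2

Expanding det(x·I − A) (e.g. by cofactor expansion or by noting that A is similar to its Jordan form J, which has the same characteristic polynomial as A) gives
  χ_A(x) = x^4 - x^3 - 3*x^2 + 5*x - 2
which factors as (x - 1)^3*(x + 2). The eigenvalues (with algebraic multiplicities) are λ = -2 with multiplicity 1, λ = 1 with multiplicity 3.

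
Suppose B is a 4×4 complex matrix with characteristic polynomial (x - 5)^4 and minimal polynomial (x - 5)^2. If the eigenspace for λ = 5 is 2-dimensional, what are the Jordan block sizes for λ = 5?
Block sizes for λ = 5: [2, 2]

Step 1 — from the characteristic polynomial, algebraic multiplicity of λ = 5 is 4. From dim ker(B − (5)·I) = 2, there are exactly 2 Jordan blocks for λ = 5.
Step 2 — from the minimal polynomial, the factor (x − 5)^2 tells us the largest block for λ = 5 has size 2.
Step 3 — with total size 4, 2 blocks, and largest block 2, the block sizes (in nonincreasing order) are [2, 2].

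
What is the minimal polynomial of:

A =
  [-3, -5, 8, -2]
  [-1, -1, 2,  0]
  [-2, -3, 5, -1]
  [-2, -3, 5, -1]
x^3

The characteristic polynomial is χ_A(x) = x^4, so the eigenvalues are known. The minimal polynomial is
  m_A(x) = Π_λ (x − λ)^{k_λ}
where k_λ is the size of the *largest* Jordan block for λ (equivalently, the smallest k with (A − λI)^k v = 0 for every generalised eigenvector v of λ).

  λ = 0: largest Jordan block has size 3, contributing (x − 0)^3

So m_A(x) = x^3 = x^3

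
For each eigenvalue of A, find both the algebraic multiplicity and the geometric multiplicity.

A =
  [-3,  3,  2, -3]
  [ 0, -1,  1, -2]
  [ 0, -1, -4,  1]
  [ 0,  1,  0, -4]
λ = -3: alg = 4, geom = 2

Step 1 — factor the characteristic polynomial to read off the algebraic multiplicities:
  χ_A(x) = (x + 3)^4

Step 2 — compute geometric multiplicities via the rank-nullity identity g(λ) = n − rank(A − λI):
  rank(A − (-3)·I) = 2, so dim ker(A − (-3)·I) = n − 2 = 2

Summary:
  λ = -3: algebraic multiplicity = 4, geometric multiplicity = 2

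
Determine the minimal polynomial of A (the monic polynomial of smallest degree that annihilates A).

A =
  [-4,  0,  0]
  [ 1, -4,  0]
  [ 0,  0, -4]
x^2 + 8*x + 16

The characteristic polynomial is χ_A(x) = (x + 4)^3, so the eigenvalues are known. The minimal polynomial is
  m_A(x) = Π_λ (x − λ)^{k_λ}
where k_λ is the size of the *largest* Jordan block for λ (equivalently, the smallest k with (A − λI)^k v = 0 for every generalised eigenvector v of λ).

  λ = -4: largest Jordan block has size 2, contributing (x + 4)^2

So m_A(x) = (x + 4)^2 = x^2 + 8*x + 16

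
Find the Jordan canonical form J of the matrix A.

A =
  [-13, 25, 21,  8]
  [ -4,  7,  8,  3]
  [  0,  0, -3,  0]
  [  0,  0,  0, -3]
J_3(-3) ⊕ J_1(-3)

The characteristic polynomial is
  det(x·I − A) = x^4 + 12*x^3 + 54*x^2 + 108*x + 81 = (x + 3)^4

Eigenvalues and multiplicities (the geometric multiplicity of λ is n − rank(A − λI), which equals the number of Jordan blocks for λ):
  λ = -3: algebraic multiplicity = 4, geometric multiplicity = 2

Determining the block sizes for each eigenvalue:
  λ = -3: with am = 4 and gm = 2, the partition is not yet determined (e.g. several partitions of 4 into 2 parts exist). Let N = A − (-3)·I. Computing rank(N^1) = 2, rank(N^2) = 1, rank(N^3) = 0; the number of blocks of size ≥ j is rank(N^{j−1}) − rank(N^j), giving [2, 1, 1]. So we have 1 block(s) of size 3, 1 block(s) of size 1 → block sizes [3, 1]

Assembling the blocks gives a Jordan form
J =
  [-3,  1,  0,  0]
  [ 0, -3,  1,  0]
  [ 0,  0, -3,  0]
  [ 0,  0,  0, -3]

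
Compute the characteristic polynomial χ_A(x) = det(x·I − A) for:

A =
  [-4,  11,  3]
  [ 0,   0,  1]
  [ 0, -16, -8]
x^3 + 12*x^2 + 48*x + 64

Expanding det(x·I − A) (e.g. by cofactor expansion or by noting that A is similar to its Jordan form J, which has the same characteristic polynomial as A) gives
  χ_A(x) = x^3 + 12*x^2 + 48*x + 64
which factors as (x + 4)^3. The eigenvalues (with algebraic multiplicities) are λ = -4 with multiplicity 3.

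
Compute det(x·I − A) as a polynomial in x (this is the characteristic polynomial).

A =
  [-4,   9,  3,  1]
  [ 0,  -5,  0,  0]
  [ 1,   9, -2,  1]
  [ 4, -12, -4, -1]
x^4 + 12*x^3 + 46*x^2 + 60*x + 25

Expanding det(x·I − A) (e.g. by cofactor expansion or by noting that A is similar to its Jordan form J, which has the same characteristic polynomial as A) gives
  χ_A(x) = x^4 + 12*x^3 + 46*x^2 + 60*x + 25
which factors as (x + 1)^2*(x + 5)^2. The eigenvalues (with algebraic multiplicities) are λ = -5 with multiplicity 2, λ = -1 with multiplicity 2.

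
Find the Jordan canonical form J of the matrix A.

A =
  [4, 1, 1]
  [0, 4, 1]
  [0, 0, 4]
J_3(4)

The characteristic polynomial is
  det(x·I − A) = x^3 - 12*x^2 + 48*x - 64 = (x - 4)^3

Eigenvalues and multiplicities (the geometric multiplicity of λ is n − rank(A − λI), which equals the number of Jordan blocks for λ):
  λ = 4: algebraic multiplicity = 3, geometric multiplicity = 1

Determining the block sizes for each eigenvalue:
  λ = 4: one block (gm = 1), so the single block has size am = 3 → block sizes [3]

Assembling the blocks gives a Jordan form
J =
  [4, 1, 0]
  [0, 4, 1]
  [0, 0, 4]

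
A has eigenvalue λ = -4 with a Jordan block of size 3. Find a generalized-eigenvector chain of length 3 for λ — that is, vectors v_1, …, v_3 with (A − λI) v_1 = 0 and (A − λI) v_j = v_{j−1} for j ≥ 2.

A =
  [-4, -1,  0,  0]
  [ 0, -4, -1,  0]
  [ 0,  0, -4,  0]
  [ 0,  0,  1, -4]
A Jordan chain for λ = -4 of length 3:
v_1 = (1, 0, 0, 0)ᵀ
v_2 = (0, -1, 0, 1)ᵀ
v_3 = (0, 0, 1, 0)ᵀ

Let N = A − (-4)·I. We want v_3 with N^3 v_3 = 0 but N^2 v_3 ≠ 0; then v_{j-1} := N · v_j for j = 3, …, 2.

Pick v_3 = (0, 0, 1, 0)ᵀ.
Then v_2 = N · v_3 = (0, -1, 0, 1)ᵀ.
Then v_1 = N · v_2 = (1, 0, 0, 0)ᵀ.

Sanity check: (A − (-4)·I) v_1 = (0, 0, 0, 0)ᵀ = 0. ✓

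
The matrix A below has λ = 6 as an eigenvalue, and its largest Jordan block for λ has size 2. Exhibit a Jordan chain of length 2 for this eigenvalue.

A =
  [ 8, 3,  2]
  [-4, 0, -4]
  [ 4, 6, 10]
A Jordan chain for λ = 6 of length 2:
v_1 = (2, -4, 4)ᵀ
v_2 = (1, 0, 0)ᵀ

Let N = A − (6)·I. We want v_2 with N^2 v_2 = 0 but N^1 v_2 ≠ 0; then v_{j-1} := N · v_j for j = 2, …, 2.

Pick v_2 = (1, 0, 0)ᵀ.
Then v_1 = N · v_2 = (2, -4, 4)ᵀ.

Sanity check: (A − (6)·I) v_1 = (0, 0, 0)ᵀ = 0. ✓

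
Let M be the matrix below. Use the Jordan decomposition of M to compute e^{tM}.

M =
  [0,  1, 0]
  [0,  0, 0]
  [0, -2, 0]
e^{tM} =
  [1, t, 0]
  [0, 1, 0]
  [0, -2*t, 1]

Strategy: write M = P · J · P⁻¹ where J is a Jordan canonical form, so e^{tM} = P · e^{tJ} · P⁻¹, and e^{tJ} can be computed block-by-block.

M has Jordan form
J =
  [0, 1, 0]
  [0, 0, 0]
  [0, 0, 0]
(up to reordering of blocks).

Per-block formulas:
  For a 1×1 block at λ = 0: exp(t · [0]) = [e^(0t)].
  For a 2×2 Jordan block J_2(0): exp(t · J_2(0)) = e^(0t)·(I + t·N), where N is the 2×2 nilpotent shift.

After assembling e^{tJ} and conjugating by P, we get:

e^{tM} =
  [1, t, 0]
  [0, 1, 0]
  [0, -2*t, 1]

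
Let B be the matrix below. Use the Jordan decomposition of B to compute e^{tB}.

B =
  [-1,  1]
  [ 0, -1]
e^{tB} =
  [exp(-t), t*exp(-t)]
  [0, exp(-t)]

Strategy: write B = P · J · P⁻¹ where J is a Jordan canonical form, so e^{tB} = P · e^{tJ} · P⁻¹, and e^{tJ} can be computed block-by-block.

B has Jordan form
J =
  [-1,  1]
  [ 0, -1]
(up to reordering of blocks).

Per-block formulas:
  For a 2×2 Jordan block J_2(-1): exp(t · J_2(-1)) = e^(-1t)·(I + t·N), where N is the 2×2 nilpotent shift.

After assembling e^{tJ} and conjugating by P, we get:

e^{tB} =
  [exp(-t), t*exp(-t)]
  [0, exp(-t)]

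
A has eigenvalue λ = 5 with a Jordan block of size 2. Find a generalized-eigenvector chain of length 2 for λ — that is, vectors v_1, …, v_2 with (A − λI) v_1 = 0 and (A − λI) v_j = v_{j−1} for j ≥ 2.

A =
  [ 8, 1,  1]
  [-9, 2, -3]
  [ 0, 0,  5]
A Jordan chain for λ = 5 of length 2:
v_1 = (3, -9, 0)ᵀ
v_2 = (1, 0, 0)ᵀ

Let N = A − (5)·I. We want v_2 with N^2 v_2 = 0 but N^1 v_2 ≠ 0; then v_{j-1} := N · v_j for j = 2, …, 2.

Pick v_2 = (1, 0, 0)ᵀ.
Then v_1 = N · v_2 = (3, -9, 0)ᵀ.

Sanity check: (A − (5)·I) v_1 = (0, 0, 0)ᵀ = 0. ✓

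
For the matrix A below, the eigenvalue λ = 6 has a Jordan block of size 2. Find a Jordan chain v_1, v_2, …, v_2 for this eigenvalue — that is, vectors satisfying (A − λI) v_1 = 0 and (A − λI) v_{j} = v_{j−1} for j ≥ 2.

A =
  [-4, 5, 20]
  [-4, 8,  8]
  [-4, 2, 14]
A Jordan chain for λ = 6 of length 2:
v_1 = (-10, -4, -4)ᵀ
v_2 = (1, 0, 0)ᵀ

Let N = A − (6)·I. We want v_2 with N^2 v_2 = 0 but N^1 v_2 ≠ 0; then v_{j-1} := N · v_j for j = 2, …, 2.

Pick v_2 = (1, 0, 0)ᵀ.
Then v_1 = N · v_2 = (-10, -4, -4)ᵀ.

Sanity check: (A − (6)·I) v_1 = (0, 0, 0)ᵀ = 0. ✓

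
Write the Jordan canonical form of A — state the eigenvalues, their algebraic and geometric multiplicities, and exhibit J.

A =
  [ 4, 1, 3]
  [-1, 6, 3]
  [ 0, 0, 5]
J_2(5) ⊕ J_1(5)

The characteristic polynomial is
  det(x·I − A) = x^3 - 15*x^2 + 75*x - 125 = (x - 5)^3

Eigenvalues and multiplicities (the geometric multiplicity of λ is n − rank(A − λI), which equals the number of Jordan blocks for λ):
  λ = 5: algebraic multiplicity = 3, geometric multiplicity = 2

Determining the block sizes for each eigenvalue:
  λ = 5: 2 blocks summing to 3 forces exactly one block of size 2 and the rest size 1 → block sizes [2, 1]

Assembling the blocks gives a Jordan form
J =
  [5, 1, 0]
  [0, 5, 0]
  [0, 0, 5]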